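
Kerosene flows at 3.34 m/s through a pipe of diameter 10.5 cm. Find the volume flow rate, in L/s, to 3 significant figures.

28.9 L/s

Q = A·v = 0.00866 m² × 3.34 m/s = 0.0289 m³/s.
Converting: 0.0289 m³/s × 1000 = 28.9 L/s.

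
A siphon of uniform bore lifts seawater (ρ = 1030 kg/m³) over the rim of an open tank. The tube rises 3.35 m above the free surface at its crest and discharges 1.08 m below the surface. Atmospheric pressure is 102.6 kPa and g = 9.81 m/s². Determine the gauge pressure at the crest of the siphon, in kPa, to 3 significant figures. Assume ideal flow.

P_gauge ≈ -44.8 kPa

The outlet speed comes from Torricelli: v = √(2g·1.08) = 4.60 m/s.
Continuity keeps v the same throughout the tube; from surface to crest, P_atm + 0 = P_top + ½ρv² + ρg·h_top.
P_top = 102600 − ½·1030·4.60² − 1030·9.81·3.35 = 57800 Pa. So P_gauge = P_top − P_atm = -44800 Pa.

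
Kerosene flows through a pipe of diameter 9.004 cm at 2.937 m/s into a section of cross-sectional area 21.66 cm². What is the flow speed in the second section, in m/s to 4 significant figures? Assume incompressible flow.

v₂ ≈ 8.634 m/s

Mass conservation (A₁v₁ = A₂v₂) gives v₂ = 2.937 × 63.67/21.66 = 8.634 m/s.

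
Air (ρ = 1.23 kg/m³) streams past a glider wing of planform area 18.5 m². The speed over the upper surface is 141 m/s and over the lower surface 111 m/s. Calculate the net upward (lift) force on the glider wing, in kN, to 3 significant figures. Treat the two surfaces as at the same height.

With equal heights on the two surfaces, Bernoulli gives P_lower − P_upper = ½ρ(v_upper² − v_lower²).
ΔP = ½·1.23·(141² − 111²) = 4650 Pa.
Lift = ΔP · A = 4650 × 18.5 = 86000 N.

F ≈ 86.0 kN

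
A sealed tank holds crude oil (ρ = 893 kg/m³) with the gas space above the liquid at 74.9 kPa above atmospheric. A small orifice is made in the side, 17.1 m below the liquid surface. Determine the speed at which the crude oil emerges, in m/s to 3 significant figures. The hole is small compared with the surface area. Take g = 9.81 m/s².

Take point 1 at the surface (v₁ ≈ 0) and point 2 at the hole (at atmospheric pressure). Bernoulli: P₁ + ρg h = P_atm + ½ρv₂².
With P₁ − P_atm = 74900 Pa, v₂ = √(2gh + 2ΔP/ρ) = √(2·9.81·17.1 + 2·74900/893) = 22.4 m/s.

v = 22.4 m/s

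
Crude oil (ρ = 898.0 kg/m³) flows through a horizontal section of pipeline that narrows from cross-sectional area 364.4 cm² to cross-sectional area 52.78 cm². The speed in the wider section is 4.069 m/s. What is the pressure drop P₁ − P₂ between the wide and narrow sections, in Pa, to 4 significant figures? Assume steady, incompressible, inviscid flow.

346900 Pa

Continuity gives A₁v₁ = A₂v₂, so v₂ = (364.4 cm²)/(52.78 cm²) × 4.069 m/s = 28.09 m/s.
With no height change, Bernoulli's equation is P₁ + ½ρv₁² = P₂ + ½ρv₂².
P₁ − P₂ = ½·898.0·(28.09² − 4.069²) = ½·898.0·772.7 = 346900 Pa.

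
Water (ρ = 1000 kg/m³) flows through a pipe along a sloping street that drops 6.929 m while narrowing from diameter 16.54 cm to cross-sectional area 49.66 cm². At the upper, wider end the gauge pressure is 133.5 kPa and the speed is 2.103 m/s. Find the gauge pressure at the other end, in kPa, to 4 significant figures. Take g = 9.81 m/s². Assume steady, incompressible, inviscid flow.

162.3 kPa

Mass conservation (A₁v₁ = A₂v₂) gives v₂ = 2.103 × 214.9/49.66 = 9.099 m/s.
Energy conservation along the streamline gives P₂ = P₁ − ½ρ(v₂² − v₁²) − ρg(h₂ − h₁).
P₂ = 133500 + ½·1000·(2.103² − 9.099²) − 1000·9.81·(−6.929) = 133500 + (-39180) − (-67970) = 162300 Pa.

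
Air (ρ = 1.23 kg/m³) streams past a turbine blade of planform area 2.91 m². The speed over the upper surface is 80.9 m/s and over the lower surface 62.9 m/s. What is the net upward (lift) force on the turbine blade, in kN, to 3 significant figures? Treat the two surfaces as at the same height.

From P + ½ρv² = const at equal height, P_low − P_up = ½ρ(v_up² − v_low²).
ΔP = ½·1.23·(80.9² − 62.9²) = 1590 Pa.
Lift = ΔP · A = 1590 × 2.91 = 4630 N.

F ≈ 4.63 kN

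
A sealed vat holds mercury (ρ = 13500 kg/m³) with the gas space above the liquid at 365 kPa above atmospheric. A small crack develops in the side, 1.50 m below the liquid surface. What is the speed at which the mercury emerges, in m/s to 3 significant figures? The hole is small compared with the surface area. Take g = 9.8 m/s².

Take point 1 at the surface (v₁ ≈ 0) and point 2 at the hole (at atmospheric pressure). Bernoulli: P₁ + ρg h = P_atm + ½ρv₂².
With P₁ − P_atm = 365000 Pa, v₂ = √(2gh + 2ΔP/ρ) = √(2·9.8·1.50 + 2·365000/13500) = 9.14 m/s.

v ≈ 9.14 m/s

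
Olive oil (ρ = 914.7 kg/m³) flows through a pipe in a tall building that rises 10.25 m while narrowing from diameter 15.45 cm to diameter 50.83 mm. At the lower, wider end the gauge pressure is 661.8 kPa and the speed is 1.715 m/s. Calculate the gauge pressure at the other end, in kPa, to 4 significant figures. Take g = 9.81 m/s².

P₂ ≈ 456.4 kPa

The volume flow rate is constant, so v₂ = (A₁/A₂)v₁ = (187.5/20.29)·1.715 = 15.84 m/s.
Bernoulli: P₁ + ½ρv₁² + ρg h₁ = P₂ + ½ρv₂² + ρg h₂, so P₂ = P₁ + ½ρ(v₁² − v₂²) − ρg(h₂ − h₁).
P₂ = 661800 + ½·914.7·(1.715² − 15.84²) − 914.7·9.81·(+10.25) = 661800 + (-113500) − (91980) = 456400 Pa.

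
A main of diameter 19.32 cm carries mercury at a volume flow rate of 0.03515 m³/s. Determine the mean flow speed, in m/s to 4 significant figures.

v = 1.199 m/s

Q = 0.03515 m³/s = 0.03515 m³/s.
v = Q/A = 0.03515 / 0.02932 = 1.199 m/s.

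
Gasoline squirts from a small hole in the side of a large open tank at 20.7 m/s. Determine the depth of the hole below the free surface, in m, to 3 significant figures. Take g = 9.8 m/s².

h ≈ 21.9 m

For a small hole in a large open tank, ½v² = gh, giving h = v²/(2g).
h = 20.7²/(2·9.8) = 428/19.60 = 21.9 m.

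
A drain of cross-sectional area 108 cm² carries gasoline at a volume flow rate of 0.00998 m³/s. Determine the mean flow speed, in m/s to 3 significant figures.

0.924 m/s

Q = 0.00998 m³/s = 0.00998 m³/s.
v = Q/A = 0.00998 / 0.0108 = 0.924 m/s.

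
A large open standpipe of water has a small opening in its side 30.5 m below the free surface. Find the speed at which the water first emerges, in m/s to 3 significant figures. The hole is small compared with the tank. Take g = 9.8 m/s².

Torricelli's result v = √(2gh) gives v = √(2·9.8·30.5) = 24.4 m/s.

24.4 m/s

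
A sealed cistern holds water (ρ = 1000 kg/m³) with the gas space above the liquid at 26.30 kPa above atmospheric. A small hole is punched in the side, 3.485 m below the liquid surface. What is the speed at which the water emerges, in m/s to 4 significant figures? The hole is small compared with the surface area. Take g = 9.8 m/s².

Take point 1 at the surface (v₁ ≈ 0) and point 2 at the hole (at atmospheric pressure). Bernoulli: P₁ + ρg h = P_atm + ½ρv₂².
With P₁ − P_atm = 26300 Pa, v₂ = √(2gh + 2ΔP/ρ) = √(2·9.8·3.485 + 2·26300/1000) = 11.00 m/s.

v ≈ 11.00 m/s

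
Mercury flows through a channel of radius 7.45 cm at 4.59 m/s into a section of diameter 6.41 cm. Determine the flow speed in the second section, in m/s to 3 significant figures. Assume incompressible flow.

The volume flow rate is constant, so v₂ = (A₁/A₂)v₁ = (174/32.3)·4.59 = 24.8 m/s.

v₂ ≈ 24.8 m/s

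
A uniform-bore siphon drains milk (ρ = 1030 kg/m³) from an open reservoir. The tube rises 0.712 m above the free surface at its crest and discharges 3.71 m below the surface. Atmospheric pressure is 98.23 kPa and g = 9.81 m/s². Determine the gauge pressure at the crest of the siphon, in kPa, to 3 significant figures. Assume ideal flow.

P_gauge ≈ -44.7 kPa

Bernoulli surface→outlet gives ½v² = g·h_out, so v = √(2·9.81·3.71) = 8.53 m/s.
The bore is uniform, so the speed at the crest is the same v. Bernoulli surface→crest: P_atm = P_top + ½ρv² + ρg·h_top.
P_top = 98230 − ½·1030·8.53² − 1030·9.81·0.712 = 53500 Pa. So P_gauge = P_top − P_atm = -44700 Pa.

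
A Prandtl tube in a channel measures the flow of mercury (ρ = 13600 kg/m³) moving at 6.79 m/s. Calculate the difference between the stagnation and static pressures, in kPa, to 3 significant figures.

Bernoulli between the free stream and the stagnation point: ½ρv² = P_stag − P_static.
ΔP = ½·13600·6.79² = 314000 Pa.

314 kPa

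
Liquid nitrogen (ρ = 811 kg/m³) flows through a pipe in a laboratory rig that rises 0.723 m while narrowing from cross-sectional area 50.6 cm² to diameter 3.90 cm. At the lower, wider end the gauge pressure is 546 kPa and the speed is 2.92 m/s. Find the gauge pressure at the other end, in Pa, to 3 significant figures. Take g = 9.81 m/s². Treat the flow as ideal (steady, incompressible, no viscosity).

482000 Pa

Mass conservation (A₁v₁ = A₂v₂) gives v₂ = 2.92 × 50.6/11.9 = 12.4 m/s.
Applying Bernoulli between the two ends and solving for P₂: P₂ = P₁ + ½ρ(v₁² − v₂²) − ρgΔh.
P₂ = 546000 + ½·811·(2.92² − 12.4²) − 811·9.81·(+0.723) = 546000 + (-58600) − (5750) = 482000 Pa.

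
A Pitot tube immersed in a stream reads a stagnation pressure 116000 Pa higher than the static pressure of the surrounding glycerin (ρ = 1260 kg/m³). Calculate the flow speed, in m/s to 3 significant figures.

v ≈ 13.6 m/s

The dynamic pressure equals the rise in static pressure at the stagnation point: ΔP = ½ρv².
v = √(2ΔP/ρ) = √(2·116000/1260) = 13.6 m/s.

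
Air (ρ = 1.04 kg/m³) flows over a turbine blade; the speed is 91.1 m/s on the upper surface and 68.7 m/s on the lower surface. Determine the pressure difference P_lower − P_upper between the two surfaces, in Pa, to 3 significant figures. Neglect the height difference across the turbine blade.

The pressure is lower where the speed is higher: ΔP = ½ρ(v_up² − v_low²).
ΔP = ½·1.04·(91.1² − 68.7²) = 1860 Pa.

1860 Pa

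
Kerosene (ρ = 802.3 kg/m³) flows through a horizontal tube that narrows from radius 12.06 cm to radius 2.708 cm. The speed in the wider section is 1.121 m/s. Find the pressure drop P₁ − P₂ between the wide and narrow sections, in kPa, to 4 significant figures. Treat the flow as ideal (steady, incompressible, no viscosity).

ΔP = 197.8 kPa

By continuity, v₂ = v₁·A₁/A₂ = 1.121·(456.9/23.04) = 22.23 m/s.
With no height change, Bernoulli's equation is P₁ + ½ρv₁² = P₂ + ½ρv₂².
P₁ − P₂ = ½·802.3·(22.23² − 1.121²) = ½·802.3·493.1 = 197800 Pa.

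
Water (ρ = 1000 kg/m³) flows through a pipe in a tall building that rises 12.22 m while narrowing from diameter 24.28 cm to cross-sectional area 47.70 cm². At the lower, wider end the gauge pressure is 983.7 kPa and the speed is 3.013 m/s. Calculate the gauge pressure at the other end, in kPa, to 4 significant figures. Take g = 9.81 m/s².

P₂ = 440.7 kPa

By continuity, v₂ = v₁·A₁/A₂ = 3.013·(463.0/47.70) = 29.25 m/s.
Bernoulli: P₁ + ½ρv₁² + ρg h₁ = P₂ + ½ρv₂² + ρg h₂, so P₂ = P₁ + ½ρ(v₁² − v₂²) − ρg(h₂ − h₁).
P₂ = 983700 + ½·1000·(3.013² − 29.25²) − 1000·9.81·(+12.22) = 983700 + (-423100) − (119900) = 440700 Pa.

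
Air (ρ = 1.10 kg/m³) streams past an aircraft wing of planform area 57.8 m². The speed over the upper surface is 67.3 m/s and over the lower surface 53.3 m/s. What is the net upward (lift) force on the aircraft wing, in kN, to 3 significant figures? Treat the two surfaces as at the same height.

F = 53.7 kN

From P + ½ρv² = const at equal height, P_low − P_up = ½ρ(v_up² − v_low²).
ΔP = ½·1.10·(67.3² − 53.3²) = 929 Pa.
Lift = ΔP · A = 929 × 57.8 = 53700 N.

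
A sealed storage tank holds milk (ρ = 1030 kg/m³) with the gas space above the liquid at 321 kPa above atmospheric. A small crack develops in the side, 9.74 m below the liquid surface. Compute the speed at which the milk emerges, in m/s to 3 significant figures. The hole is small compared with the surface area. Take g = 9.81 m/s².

Take point 1 at the surface (v₁ ≈ 0) and point 2 at the hole (at atmospheric pressure). Bernoulli: P₁ + ρg h = P_atm + ½ρv₂².
With P₁ − P_atm = 321000 Pa, v₂ = √(2gh + 2ΔP/ρ) = √(2·9.81·9.74 + 2·321000/1030) = 28.5 m/s.

v ≈ 28.5 m/s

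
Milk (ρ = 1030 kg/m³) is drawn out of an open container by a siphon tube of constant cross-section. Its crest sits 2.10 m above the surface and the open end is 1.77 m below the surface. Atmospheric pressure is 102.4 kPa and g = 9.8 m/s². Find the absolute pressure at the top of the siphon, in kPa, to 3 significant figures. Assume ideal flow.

The outlet speed comes from Torricelli: v = √(2g·1.77) = 5.89 m/s.
Continuity keeps v the same throughout the tube; from surface to crest, P_atm + 0 = P_top + ½ρv² + ρg·h_top.
P_top = 102400 − ½·1030·5.89² − 1030·9.8·2.10 = 63300 Pa.

P_top ≈ 63.3 kPa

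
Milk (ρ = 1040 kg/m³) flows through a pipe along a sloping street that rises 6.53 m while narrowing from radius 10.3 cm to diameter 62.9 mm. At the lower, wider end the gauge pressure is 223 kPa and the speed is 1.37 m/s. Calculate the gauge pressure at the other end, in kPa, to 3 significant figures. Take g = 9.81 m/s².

Continuity gives A₁v₁ = A₂v₂, so v₂ = (333 cm²)/(31.1 cm²) × 1.37 m/s = 14.7 m/s.
Energy conservation along the streamline gives P₂ = P₁ − ½ρ(v₂² − v₁²) − ρg(h₂ − h₁).
P₂ = 223000 + ½·1040·(1.37² − 14.7²) − 1040·9.81·(+6.53) = 223000 + (-111000) − (66600) = 45100 Pa.

45.1 kPa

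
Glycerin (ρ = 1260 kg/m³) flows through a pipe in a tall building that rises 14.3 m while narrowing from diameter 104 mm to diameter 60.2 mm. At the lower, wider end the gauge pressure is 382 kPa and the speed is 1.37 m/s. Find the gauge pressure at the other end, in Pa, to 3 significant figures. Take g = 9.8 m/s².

By continuity, v₂ = v₁·A₁/A₂ = 1.37·(84.9/28.5) = 4.09 m/s.
Energy conservation along the streamline gives P₂ = P₁ − ½ρ(v₂² − v₁²) − ρg(h₂ − h₁).
P₂ = 382000 + ½·1260·(1.37² − 4.09²) − 1260·9.8·(+14.3) = 382000 + (-9350) − (177000) = 196000 Pa.

P₂ ≈ 196000 Pa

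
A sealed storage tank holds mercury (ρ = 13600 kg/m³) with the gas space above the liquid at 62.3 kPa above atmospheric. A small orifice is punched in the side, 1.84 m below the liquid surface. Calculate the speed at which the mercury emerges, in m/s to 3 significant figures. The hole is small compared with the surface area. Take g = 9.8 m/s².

6.73 m/s

Take point 1 at the surface (v₁ ≈ 0) and point 2 at the hole (at atmospheric pressure). Bernoulli: P₁ + ρg h = P_atm + ½ρv₂².
With P₁ − P_atm = 62300 Pa, v₂ = √(2gh + 2ΔP/ρ) = √(2·9.8·1.84 + 2·62300/13600) = 6.73 m/s.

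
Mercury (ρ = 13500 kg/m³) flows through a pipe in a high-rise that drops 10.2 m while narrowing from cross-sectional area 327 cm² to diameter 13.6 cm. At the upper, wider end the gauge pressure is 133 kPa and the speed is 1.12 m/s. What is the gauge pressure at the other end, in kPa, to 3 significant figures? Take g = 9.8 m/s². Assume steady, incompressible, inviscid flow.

Continuity gives A₁v₁ = A₂v₂, so v₂ = (327 cm²)/(145 cm²) × 1.12 m/s = 2.52 m/s.
Bernoulli: P₁ + ½ρv₁² + ρg h₁ = P₂ + ½ρv₂² + ρg h₂, so P₂ = P₁ + ½ρ(v₁² − v₂²) − ρg(h₂ − h₁).
P₂ = 133000 + ½·13500·(1.12² − 2.52²) − 13500·9.8·(−10.2) = 133000 + (-34400) − (-1350000) = 1450000 Pa.

P₂ ≈ 1450 kPa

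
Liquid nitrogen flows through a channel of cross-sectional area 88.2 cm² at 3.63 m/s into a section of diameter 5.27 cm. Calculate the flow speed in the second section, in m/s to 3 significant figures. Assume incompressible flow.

By continuity, v₂ = v₁·A₁/A₂ = 3.63·(88.2/21.8) = 14.7 m/s.

v₂ ≈ 14.7 m/s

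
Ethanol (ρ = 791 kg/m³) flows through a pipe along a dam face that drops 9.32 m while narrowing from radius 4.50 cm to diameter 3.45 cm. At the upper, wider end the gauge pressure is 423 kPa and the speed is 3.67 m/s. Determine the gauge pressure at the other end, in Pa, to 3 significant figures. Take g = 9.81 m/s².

Continuity gives A₁v₁ = A₂v₂, so v₂ = (63.6 cm²)/(9.35 cm²) × 3.67 m/s = 25.0 m/s.
Bernoulli: P₁ + ½ρv₁² + ρg h₁ = P₂ + ½ρv₂² + ρg h₂, so P₂ = P₁ + ½ρ(v₁² − v₂²) − ρg(h₂ − h₁).
P₂ = 423000 + ½·791·(3.67² − 25.0²) − 791·9.81·(−9.32) = 423000 + (-241000) − (-72300) = 254000 Pa.

P₂ ≈ 254000 Pa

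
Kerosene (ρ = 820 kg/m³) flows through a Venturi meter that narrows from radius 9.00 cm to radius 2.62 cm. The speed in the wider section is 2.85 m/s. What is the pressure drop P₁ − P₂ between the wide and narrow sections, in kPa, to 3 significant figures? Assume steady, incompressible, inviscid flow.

ΔP ≈ 460 kPa

Continuity gives A₁v₁ = A₂v₂, so v₂ = (254 cm²)/(21.6 cm²) × 2.85 m/s = 33.6 m/s.
The pipe is horizontal, so Bernoulli reduces to P₁ + ½ρv₁² = P₂ + ½ρv₂².
P₁ − P₂ = ½·820·(33.6² − 2.85²) = ½·820·1120 = 460000 Pa.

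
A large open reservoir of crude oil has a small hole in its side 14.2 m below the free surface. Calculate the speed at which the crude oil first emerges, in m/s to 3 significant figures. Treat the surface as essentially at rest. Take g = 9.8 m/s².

With the surface at rest and both surface and jet at atmospheric pressure, Bernoulli gives ρg h = ½ρv², so v = √(2gh) = √(2·9.8·14.2) = 16.7 m/s.

v = 16.7 m/s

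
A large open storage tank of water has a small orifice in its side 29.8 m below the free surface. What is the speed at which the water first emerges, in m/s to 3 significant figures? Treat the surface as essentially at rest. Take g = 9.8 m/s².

v ≈ 24.2 m/s

With the surface at rest and both surface and jet at atmospheric pressure, Bernoulli gives ρg h = ½ρv², so v = √(2gh) = √(2·9.8·29.8) = 24.2 m/s.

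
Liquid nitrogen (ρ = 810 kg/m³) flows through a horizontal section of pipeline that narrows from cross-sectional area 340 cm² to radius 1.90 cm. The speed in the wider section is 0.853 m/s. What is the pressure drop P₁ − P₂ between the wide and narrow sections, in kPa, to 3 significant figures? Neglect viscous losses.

ΔP ≈ 265 kPa

Mass conservation (A₁v₁ = A₂v₂) gives v₂ = 0.853 × 340/11.3 = 25.6 m/s.
Bernoulli (h₁ = h₂): P₁ − P₂ = ½ρ(v₂² − v₁²).
P₁ − P₂ = ½·810·(25.6² − 0.853²) = ½·810·653 = 265000 Pa.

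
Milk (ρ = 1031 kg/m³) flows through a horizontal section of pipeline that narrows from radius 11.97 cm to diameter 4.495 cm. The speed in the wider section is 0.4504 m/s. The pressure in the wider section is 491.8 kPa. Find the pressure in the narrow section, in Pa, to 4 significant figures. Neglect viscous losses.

The volume flow rate is constant, so v₂ = (A₁/A₂)v₁ = (450.1/15.87)·0.4504 = 12.78 m/s.
The pipe is horizontal, so Bernoulli reduces to P₁ + ½ρv₁² = P₂ + ½ρv₂².
P₂ = P₁ − ½ρ(v₂² − v₁²) = 491800 − ½·1031·(12.78² − 0.4504²) = 491800 − 84040 = 407800 Pa.

407800 Pa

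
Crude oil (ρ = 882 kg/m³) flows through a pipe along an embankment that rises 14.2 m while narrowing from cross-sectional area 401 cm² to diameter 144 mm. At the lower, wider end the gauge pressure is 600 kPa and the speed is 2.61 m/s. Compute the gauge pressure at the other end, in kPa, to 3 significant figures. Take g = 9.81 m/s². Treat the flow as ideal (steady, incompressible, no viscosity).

462 kPa

The volume flow rate is constant, so v₂ = (A₁/A₂)v₁ = (401/163)·2.61 = 6.43 m/s.
Applying Bernoulli between the two ends and solving for P₂: P₂ = P₁ + ½ρ(v₁² − v₂²) − ρgΔh.
P₂ = 600000 + ½·882·(2.61² − 6.43²) − 882·9.81·(+14.2) = 600000 + (-15200) − (123000) = 462000 Pa.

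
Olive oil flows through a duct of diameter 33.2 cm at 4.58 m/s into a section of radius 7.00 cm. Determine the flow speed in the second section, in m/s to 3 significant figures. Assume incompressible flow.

By continuity, v₂ = v₁·A₁/A₂ = 4.58·(866/154) = 25.8 m/s.

25.8 m/s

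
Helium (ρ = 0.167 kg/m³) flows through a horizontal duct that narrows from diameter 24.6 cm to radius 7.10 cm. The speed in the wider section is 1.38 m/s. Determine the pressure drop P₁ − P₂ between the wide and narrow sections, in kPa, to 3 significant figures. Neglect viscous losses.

0.00127 kPa

Mass conservation (A₁v₁ = A₂v₂) gives v₂ = 1.38 × 475/158 = 4.14 m/s.
Along the horizontal streamline, P + ½ρv² is constant.
P₁ − P₂ = ½·0.167·(4.14² − 1.38²) = ½·0.167·15.2 = 1.27 Pa.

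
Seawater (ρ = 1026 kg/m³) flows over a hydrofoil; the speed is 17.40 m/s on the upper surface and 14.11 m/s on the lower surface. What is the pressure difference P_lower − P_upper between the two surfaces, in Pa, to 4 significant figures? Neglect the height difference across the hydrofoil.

The pressure is lower where the speed is higher: ΔP = ½ρ(v_up² − v_low²).
ΔP = ½·1026·(17.40² − 14.11²) = 53180 Pa.

ΔP = 53180 Pa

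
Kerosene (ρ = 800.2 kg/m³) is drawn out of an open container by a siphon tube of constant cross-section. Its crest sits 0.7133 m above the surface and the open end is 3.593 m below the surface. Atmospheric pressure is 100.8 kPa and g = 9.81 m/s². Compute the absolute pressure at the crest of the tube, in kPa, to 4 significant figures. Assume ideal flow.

67.00 kPa

The outlet speed comes from Torricelli: v = √(2g·3.593) = 8.396 m/s.
The bore is uniform, so the speed at the crest is the same v. Bernoulli surface→crest: P_atm = P_top + ½ρv² + ρg·h_top.
P_top = 100800 − ½·800.2·8.396² − 800.2·9.81·0.7133 = 67000 Pa.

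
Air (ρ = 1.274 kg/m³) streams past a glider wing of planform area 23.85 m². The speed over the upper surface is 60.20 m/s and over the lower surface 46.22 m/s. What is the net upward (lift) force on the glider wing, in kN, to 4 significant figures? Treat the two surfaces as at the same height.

From P + ½ρv² = const at equal height, P_low − P_up = ½ρ(v_up² − v_low²).
ΔP = ½·1.274·(60.20² − 46.22²) = 947.7 Pa.
Lift = ΔP · A = 947.7 × 23.85 = 22600 N.

F ≈ 22.60 kN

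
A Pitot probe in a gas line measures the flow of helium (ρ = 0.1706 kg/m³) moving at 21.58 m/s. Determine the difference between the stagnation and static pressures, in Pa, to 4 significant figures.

39.72 Pa

The dynamic pressure equals the rise in static pressure at the stagnation point: ΔP = ½ρv².
ΔP = ½·0.1706·21.58² = 39.72 Pa.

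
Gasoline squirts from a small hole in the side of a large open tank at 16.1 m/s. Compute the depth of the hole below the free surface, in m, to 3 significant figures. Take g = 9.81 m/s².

h = 13.2 m

Inverting v = √(2gh) gives h = v² / 2g.
h = 16.1²/(2·9.81) = 259/19.62 = 13.2 m.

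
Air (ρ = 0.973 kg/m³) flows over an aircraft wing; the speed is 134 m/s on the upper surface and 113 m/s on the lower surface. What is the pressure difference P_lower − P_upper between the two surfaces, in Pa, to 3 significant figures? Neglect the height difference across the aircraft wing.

With negligible Δh, P + ½ρv² is constant, so P_low − P_up = ½ρ(v_up² − v_low²).
ΔP = ½·0.973·(134² − 113²) = 2520 Pa.

2520 Pa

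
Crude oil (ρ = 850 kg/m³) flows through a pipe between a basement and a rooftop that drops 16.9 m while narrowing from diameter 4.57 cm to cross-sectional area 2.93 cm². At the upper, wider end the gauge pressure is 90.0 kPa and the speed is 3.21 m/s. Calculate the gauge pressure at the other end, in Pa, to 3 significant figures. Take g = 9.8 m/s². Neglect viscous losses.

P₂ ≈ 97900 Pa

Mass conservation (A₁v₁ = A₂v₂) gives v₂ = 3.21 × 16.4/2.93 = 18.0 m/s.
Applying Bernoulli between the two ends and solving for P₂: P₂ = P₁ + ½ρ(v₁² − v₂²) − ρgΔh.
P₂ = 90000 + ½·850·(3.21² − 18.0²) − 850·9.8·(−16.9) = 90000 + (-133000) − (-141000) = 97900 Pa.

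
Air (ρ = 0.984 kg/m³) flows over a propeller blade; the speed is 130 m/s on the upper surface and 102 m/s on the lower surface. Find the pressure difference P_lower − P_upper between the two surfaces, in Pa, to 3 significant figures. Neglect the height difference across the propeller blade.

With negligible Δh, P + ½ρv² is constant, so P_low − P_up = ½ρ(v_up² − v_low²).
ΔP = ½·0.984·(130² − 102²) = 3200 Pa.

ΔP ≈ 3200 Pa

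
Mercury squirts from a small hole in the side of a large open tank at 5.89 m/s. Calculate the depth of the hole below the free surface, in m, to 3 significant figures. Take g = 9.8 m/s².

For a small hole in a large open tank, ½v² = gh, giving h = v²/(2g).
h = 5.89²/(2·9.8) = 34.7/19.60 = 1.77 m.

h ≈ 1.77 m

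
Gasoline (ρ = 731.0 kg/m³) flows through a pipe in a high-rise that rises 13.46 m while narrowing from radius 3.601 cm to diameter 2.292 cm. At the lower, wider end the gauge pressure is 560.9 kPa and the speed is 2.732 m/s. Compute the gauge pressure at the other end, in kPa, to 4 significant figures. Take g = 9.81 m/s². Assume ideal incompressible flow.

By continuity, v₂ = v₁·A₁/A₂ = 2.732·(40.74/4.126) = 26.97 m/s.
Energy conservation along the streamline gives P₂ = P₁ − ½ρ(v₂² − v₁²) − ρg(h₂ − h₁).
P₂ = 560900 + ½·731.0·(2.732² − 26.97²) − 731.0·9.81·(+13.46) = 560900 + (-263200) − (96520) = 201200 Pa.

P₂ = 201.2 kPa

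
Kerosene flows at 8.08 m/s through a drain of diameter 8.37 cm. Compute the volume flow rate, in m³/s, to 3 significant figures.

Q = 0.0445 m³/s

Q = A·v = 0.00550 m² × 8.08 m/s = 0.0445 m³/s.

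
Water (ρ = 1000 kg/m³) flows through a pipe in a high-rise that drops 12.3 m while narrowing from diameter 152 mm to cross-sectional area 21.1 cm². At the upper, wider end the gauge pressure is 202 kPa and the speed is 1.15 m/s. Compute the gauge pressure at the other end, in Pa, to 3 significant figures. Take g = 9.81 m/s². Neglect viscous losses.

The volume flow rate is constant, so v₂ = (A₁/A₂)v₁ = (181/21.1)·1.15 = 9.89 m/s.
Bernoulli: P₁ + ½ρv₁² + ρg h₁ = P₂ + ½ρv₂² + ρg h₂, so P₂ = P₁ + ½ρ(v₁² − v₂²) − ρg(h₂ − h₁).
P₂ = 202000 + ½·1000·(1.15² − 9.89²) − 1000·9.81·(−12.3) = 202000 + (-48200) − (-121000) = 274000 Pa.

P₂ ≈ 274000 Pa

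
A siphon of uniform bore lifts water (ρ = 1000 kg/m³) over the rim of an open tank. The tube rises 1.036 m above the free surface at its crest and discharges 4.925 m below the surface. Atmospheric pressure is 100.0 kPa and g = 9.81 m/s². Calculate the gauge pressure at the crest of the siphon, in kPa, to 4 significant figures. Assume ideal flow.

P_gauge = -58.48 kPa

From the surface to the outlet (both open to atmosphere, surface at rest): v = √(2g·h_out) = √(2·9.81·4.925) = 9.830 m/s.
With constant cross-section the crest speed equals v; applying Bernoulli from the surface up to the crest, P_top = P_atm − ½ρv² − ρg·h_top.
P_top = 100000 − ½·1000·9.830² − 1000·9.81·1.036 = 41520 Pa. So P_gauge = P_top − P_atm = -58480 Pa.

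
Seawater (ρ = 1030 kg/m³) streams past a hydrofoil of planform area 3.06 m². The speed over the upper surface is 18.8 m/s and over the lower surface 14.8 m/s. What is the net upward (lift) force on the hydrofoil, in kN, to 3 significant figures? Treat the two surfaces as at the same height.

F = 212 kN

From P + ½ρv² = const at equal height, P_low − P_up = ½ρ(v_up² − v_low²).
ΔP = ½·1030·(18.8² − 14.8²) = 69200 Pa.
Lift = ΔP · A = 69200 × 3.06 = 212000 N.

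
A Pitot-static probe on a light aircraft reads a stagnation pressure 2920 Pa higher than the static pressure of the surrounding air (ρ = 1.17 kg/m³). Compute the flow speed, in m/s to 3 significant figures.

The dynamic pressure equals the rise in static pressure at the stagnation point: ΔP = ½ρv².
v = √(2ΔP/ρ) = √(2·2920/1.17) = 70.7 m/s.

v ≈ 70.7 m/s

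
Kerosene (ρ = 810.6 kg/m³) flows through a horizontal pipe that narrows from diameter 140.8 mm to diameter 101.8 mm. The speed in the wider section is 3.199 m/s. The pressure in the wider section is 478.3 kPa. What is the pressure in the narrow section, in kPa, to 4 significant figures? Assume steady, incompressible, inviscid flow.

By continuity, v₂ = v₁·A₁/A₂ = 3.199·(155.7/81.39) = 6.120 m/s.
Bernoulli (h₁ = h₂): P₁ − P₂ = ½ρ(v₂² − v₁²).
P₂ = P₁ − ½ρ(v₂² − v₁²) = 478300 − ½·810.6·(6.120² − 3.199²) = 478300 − 11030 = 467300 Pa.

467.3 kPa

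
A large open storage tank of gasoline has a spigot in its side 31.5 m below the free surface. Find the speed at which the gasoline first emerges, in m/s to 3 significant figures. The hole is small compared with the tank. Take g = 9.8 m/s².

With the surface at rest and both surface and jet at atmospheric pressure, Bernoulli gives ρg h = ½ρv², so v = √(2gh) = √(2·9.8·31.5) = 24.8 m/s.

v ≈ 24.8 m/s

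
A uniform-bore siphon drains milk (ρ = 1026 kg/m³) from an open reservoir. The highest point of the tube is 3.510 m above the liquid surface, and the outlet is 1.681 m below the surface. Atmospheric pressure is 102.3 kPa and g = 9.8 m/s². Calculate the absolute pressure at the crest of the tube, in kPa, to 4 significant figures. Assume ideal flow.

Bernoulli surface→outlet gives ½v² = g·h_out, so v = √(2·9.8·1.681) = 5.740 m/s.
The bore is uniform, so the speed at the crest is the same v. Bernoulli surface→crest: P_atm = P_top + ½ρv² + ρg·h_top.
P_top = 102300 − ½·1026·5.740² − 1026·9.8·3.510 = 50110 Pa.

P_top = 50.11 kPa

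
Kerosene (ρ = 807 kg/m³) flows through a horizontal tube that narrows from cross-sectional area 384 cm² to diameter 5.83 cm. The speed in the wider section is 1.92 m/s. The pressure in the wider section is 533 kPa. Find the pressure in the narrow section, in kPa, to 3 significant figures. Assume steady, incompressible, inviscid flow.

P₂ ≈ 227 kPa

Continuity gives A₁v₁ = A₂v₂, so v₂ = (384 cm²)/(26.7 cm²) × 1.92 m/s = 27.6 m/s.
With no height change, Bernoulli's equation is P₁ + ½ρv₁² = P₂ + ½ρv₂².
P₂ = P₁ − ½ρ(v₂² − v₁²) = 533000 − ½·807·(27.6² − 1.92²) = 533000 − 306000 = 227000 Pa.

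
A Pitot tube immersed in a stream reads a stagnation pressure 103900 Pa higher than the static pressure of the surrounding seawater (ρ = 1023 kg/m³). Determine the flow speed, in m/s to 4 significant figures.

At the stagnation point the flow is brought to rest, so Bernoulli gives P_stag − P_static = ½ρv².
v = √(2ΔP/ρ) = √(2·103900/1023) = 14.25 m/s.

v ≈ 14.25 m/s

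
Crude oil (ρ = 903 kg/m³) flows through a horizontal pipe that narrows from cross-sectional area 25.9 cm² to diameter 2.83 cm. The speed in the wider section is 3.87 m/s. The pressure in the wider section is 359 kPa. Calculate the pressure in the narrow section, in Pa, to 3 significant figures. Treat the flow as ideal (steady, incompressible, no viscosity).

By continuity, v₂ = v₁·A₁/A₂ = 3.87·(25.9/6.29) = 15.9 m/s.
The pipe is horizontal, so Bernoulli reduces to P₁ + ½ρv₁² = P₂ + ½ρv₂².
P₂ = P₁ − ½ρ(v₂² − v₁²) = 359000 − ½·903·(15.9² − 3.87²) = 359000 − 108000 = 251000 Pa.

P₂ = 251000 Pa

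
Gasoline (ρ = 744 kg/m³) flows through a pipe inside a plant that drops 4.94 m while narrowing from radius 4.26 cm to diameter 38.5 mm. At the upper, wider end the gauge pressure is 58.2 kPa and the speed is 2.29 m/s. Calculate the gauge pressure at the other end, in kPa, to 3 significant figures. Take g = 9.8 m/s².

The volume flow rate is constant, so v₂ = (A₁/A₂)v₁ = (57.0/11.6)·2.29 = 11.2 m/s.
Energy conservation along the streamline gives P₂ = P₁ − ½ρ(v₂² − v₁²) − ρg(h₂ − h₁).
P₂ = 58200 + ½·744·(2.29² − 11.2²) − 744·9.8·(−4.94) = 58200 + (-44800) − (-36000) = 49400 Pa.

P₂ = 49.4 kPa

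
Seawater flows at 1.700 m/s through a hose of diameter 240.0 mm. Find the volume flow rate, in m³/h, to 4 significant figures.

Q ≈ 276.9 m³/h

Q = A·v = 0.04524 m² × 1.700 m/s = 0.07691 m³/s.
Converting: 0.07691 m³/s × 3600 = 276.9 m³/h.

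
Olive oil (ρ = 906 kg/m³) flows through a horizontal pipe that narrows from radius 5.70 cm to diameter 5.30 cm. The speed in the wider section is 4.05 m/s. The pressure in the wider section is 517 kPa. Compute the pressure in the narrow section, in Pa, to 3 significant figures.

By continuity, v₂ = v₁·A₁/A₂ = 4.05·(102/22.1) = 18.7 m/s.
Bernoulli (h₁ = h₂): P₁ − P₂ = ½ρ(v₂² − v₁²).
P₂ = P₁ − ½ρ(v₂² − v₁²) = 517000 − ½·906·(18.7² − 4.05²) = 517000 − 152000 = 365000 Pa.

P₂ ≈ 365000 Pa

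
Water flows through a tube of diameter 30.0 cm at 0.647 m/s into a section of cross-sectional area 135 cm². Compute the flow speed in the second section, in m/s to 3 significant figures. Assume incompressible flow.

v₂ ≈ 3.39 m/s

The volume flow rate is constant, so v₂ = (A₁/A₂)v₁ = (707/135)·0.647 = 3.39 m/s.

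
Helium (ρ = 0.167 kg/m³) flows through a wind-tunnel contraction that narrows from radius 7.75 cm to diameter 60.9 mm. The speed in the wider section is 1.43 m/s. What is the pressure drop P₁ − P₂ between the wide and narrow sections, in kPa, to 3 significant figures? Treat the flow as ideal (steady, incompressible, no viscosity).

By continuity, v₂ = v₁·A₁/A₂ = 1.43·(189/29.1) = 9.26 m/s.
The pipe is horizontal, so Bernoulli reduces to P₁ + ½ρv₁² = P₂ + ½ρv₂².
P₁ − P₂ = ½·0.167·(9.26² − 1.43²) = ½·0.167·83.8 = 6.99 Pa.

ΔP ≈ 0.00699 kPa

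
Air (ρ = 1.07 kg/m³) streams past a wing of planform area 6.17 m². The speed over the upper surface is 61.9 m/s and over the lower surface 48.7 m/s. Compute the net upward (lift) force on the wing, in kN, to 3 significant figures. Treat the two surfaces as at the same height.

The faster flow above has the lower pressure; Bernoulli (same height) gives ΔP = ½ρ(v_up² − v_low²).
ΔP = ½·1.07·(61.9² − 48.7²) = 781 Pa.
Lift = ΔP · A = 781 × 6.17 = 4820 N.

F ≈ 4.82 kN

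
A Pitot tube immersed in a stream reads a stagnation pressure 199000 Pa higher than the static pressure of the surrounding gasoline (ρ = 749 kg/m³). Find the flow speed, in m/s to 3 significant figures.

23.1 m/s

Bernoulli between the free stream and the stagnation point: ½ρv² = P_stag − P_static.
v = √(2ΔP/ρ) = √(2·199000/749) = 23.1 m/s.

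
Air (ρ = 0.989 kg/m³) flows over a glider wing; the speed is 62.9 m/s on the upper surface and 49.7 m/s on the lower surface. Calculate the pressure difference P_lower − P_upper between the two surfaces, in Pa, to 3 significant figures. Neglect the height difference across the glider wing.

With negligible Δh, P + ½ρv² is constant, so P_low − P_up = ½ρ(v_up² − v_low²).
ΔP = ½·0.989·(62.9² − 49.7²) = 735 Pa.

735 Pa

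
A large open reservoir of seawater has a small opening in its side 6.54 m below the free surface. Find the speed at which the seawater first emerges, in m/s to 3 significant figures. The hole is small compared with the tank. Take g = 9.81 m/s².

Torricelli's result v = √(2gh) gives v = √(2·9.81·6.54) = 11.3 m/s.

v = 11.3 m/s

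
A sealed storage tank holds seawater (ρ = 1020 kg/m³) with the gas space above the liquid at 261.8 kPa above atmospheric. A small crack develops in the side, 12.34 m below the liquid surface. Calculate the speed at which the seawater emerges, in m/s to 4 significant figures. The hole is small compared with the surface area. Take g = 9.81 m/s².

Take point 1 at the surface (v₁ ≈ 0) and point 2 at the hole (at atmospheric pressure). Bernoulli: P₁ + ρg h = P_atm + ½ρv₂².
With P₁ − P_atm = 261800 Pa, v₂ = √(2gh + 2ΔP/ρ) = √(2·9.81·12.34 + 2·261800/1020) = 27.49 m/s.

v = 27.49 m/s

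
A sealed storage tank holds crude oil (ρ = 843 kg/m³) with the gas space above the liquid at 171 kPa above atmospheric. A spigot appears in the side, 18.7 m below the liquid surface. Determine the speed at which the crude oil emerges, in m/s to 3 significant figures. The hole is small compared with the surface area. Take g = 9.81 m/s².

v ≈ 27.8 m/s

Take point 1 at the surface (v₁ ≈ 0) and point 2 at the hole (at atmospheric pressure). Bernoulli: P₁ + ρg h = P_atm + ½ρv₂².
With P₁ − P_atm = 171000 Pa, v₂ = √(2gh + 2ΔP/ρ) = √(2·9.81·18.7 + 2·171000/843) = 27.8 m/s.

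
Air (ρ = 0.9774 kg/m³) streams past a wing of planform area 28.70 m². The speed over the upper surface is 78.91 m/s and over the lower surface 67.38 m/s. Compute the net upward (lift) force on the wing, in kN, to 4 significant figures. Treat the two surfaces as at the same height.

23.66 kN

From P + ½ρv² = const at equal height, P_low − P_up = ½ρ(v_up² − v_low²).
ΔP = ½·0.9774·(78.91² − 67.38²) = 824.3 Pa.
Lift = ΔP · A = 824.3 × 28.70 = 23660 N.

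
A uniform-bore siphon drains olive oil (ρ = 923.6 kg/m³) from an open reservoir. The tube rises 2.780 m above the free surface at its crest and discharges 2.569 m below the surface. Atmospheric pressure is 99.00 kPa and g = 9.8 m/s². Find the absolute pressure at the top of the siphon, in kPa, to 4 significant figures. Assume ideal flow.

From the surface to the outlet (both open to atmosphere, surface at rest): v = √(2g·h_out) = √(2·9.8·2.569) = 7.096 m/s.
Continuity keeps v the same throughout the tube; from surface to crest, P_atm + 0 = P_top + ½ρv² + ρg·h_top.
P_top = 99000 − ½·923.6·7.096² − 923.6·9.8·2.780 = 50580 Pa.

P_top ≈ 50.58 kPa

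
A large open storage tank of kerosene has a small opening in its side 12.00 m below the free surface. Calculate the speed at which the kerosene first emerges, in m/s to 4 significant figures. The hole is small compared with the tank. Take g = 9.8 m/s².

With the surface at rest and both surface and jet at atmospheric pressure, Bernoulli gives ρg h = ½ρv², so v = √(2gh) = √(2·9.8·12.00) = 15.34 m/s.

v ≈ 15.34 m/s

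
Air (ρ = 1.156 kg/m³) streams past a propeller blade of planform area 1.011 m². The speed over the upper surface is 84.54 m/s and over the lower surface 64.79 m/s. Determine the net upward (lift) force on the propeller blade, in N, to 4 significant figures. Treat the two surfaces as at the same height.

F ≈ 1723 N

The faster flow above has the lower pressure; Bernoulli (same height) gives ΔP = ½ρ(v_up² − v_low²).
ΔP = ½·1.156·(84.54² − 64.79²) = 1705 Pa.
Lift = ΔP · A = 1705 × 1.011 = 1723 N.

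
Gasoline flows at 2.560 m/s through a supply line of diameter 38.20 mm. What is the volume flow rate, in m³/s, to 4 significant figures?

Q ≈ 0.002934 m³/s

Q = A·v = 0.001146 m² × 2.560 m/s = 0.002934 m³/s.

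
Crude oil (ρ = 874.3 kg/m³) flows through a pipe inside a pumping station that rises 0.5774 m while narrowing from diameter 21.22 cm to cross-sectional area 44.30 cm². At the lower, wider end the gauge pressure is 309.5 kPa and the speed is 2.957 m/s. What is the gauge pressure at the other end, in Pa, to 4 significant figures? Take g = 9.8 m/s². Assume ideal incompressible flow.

P₂ = 64770 Pa

Mass conservation (A₁v₁ = A₂v₂) gives v₂ = 2.957 × 353.7/44.30 = 23.61 m/s.
Bernoulli: P₁ + ½ρv₁² + ρg h₁ = P₂ + ½ρv₂² + ρg h₂, so P₂ = P₁ + ½ρ(v₁² − v₂²) − ρg(h₂ − h₁).
P₂ = 309500 + ½·874.3·(2.957² − 23.61²) − 874.3·9.8·(+0.5774) = 309500 + (-239800) − (4947) = 64770 Pa.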